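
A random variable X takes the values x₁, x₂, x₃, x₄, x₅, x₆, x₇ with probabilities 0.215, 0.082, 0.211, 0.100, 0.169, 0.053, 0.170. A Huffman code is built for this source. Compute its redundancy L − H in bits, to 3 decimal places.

0.038 bits

Entropy H = −Σ p log₂ p ≈ 2.6711 bits.
Huffman merges: 53/1000+41/500→27/200; 1/10+27/200→47/200; 169/1000+17/100→339/1000; 211/1000+43/200→213/500; 47/200+339/1000→287/500; 213/500+287/500→1. L = 2709/1000 ≈ 2.7090.
L − H = 2.7090 − 2.6711 = 0.038 bits.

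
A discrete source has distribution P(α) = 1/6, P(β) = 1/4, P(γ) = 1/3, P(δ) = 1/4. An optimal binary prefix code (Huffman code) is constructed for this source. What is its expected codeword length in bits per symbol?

2 bits/symbol

Repeatedly combine the two least-probable nodes; the expected code length is the sum of the merged weights.
merge 1/6 + 1/4 → 5/12
merge 1/4 + 1/3 → 7/12
merge 5/12 + 7/12 → 1
L = 5/12 + 7/12 + 1 = 2 bits/symbol.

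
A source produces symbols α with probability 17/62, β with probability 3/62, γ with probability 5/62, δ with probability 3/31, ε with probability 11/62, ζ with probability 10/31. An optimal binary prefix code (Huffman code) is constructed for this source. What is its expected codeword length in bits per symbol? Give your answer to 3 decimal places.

Repeatedly combine the two least-probable nodes; the expected code length is the sum of the merged weights.
merge 3/62 + 5/62 → 4/31
merge 3/31 + 4/31 → 7/31
merge 11/62 + 7/31 → 25/62
merge 17/62 + 10/31 → 37/62
merge 25/62 + 37/62 → 1
L = 4/31 + 7/31 + 25/62 + 37/62 + 1 = 73/31 ≈ 2.355 bits/symbol.

2.355 bits/symbol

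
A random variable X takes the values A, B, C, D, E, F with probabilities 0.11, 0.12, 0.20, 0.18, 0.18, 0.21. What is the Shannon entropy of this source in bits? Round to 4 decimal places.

H = −Σ pᵢ log₂ pᵢ.
−0.11·log₂(0.11) = 0.3503
−0.12·log₂(0.12) = 0.3671
−0.20·log₂(0.20) = 0.4644
−0.18·log₂(0.18) = 0.4453
−0.18·log₂(0.18) = 0.4453
−0.21·log₂(0.21) = 0.4728
Sum ≈ 2.5452 → 2.5452 bits.

2.5452 bits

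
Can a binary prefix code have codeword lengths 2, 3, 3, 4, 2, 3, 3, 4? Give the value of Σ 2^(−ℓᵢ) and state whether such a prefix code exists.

With common denominator 2^4 = 16: Σ 2^(−ℓᵢ) = 4/16 + 2/16 + 2/16 + 1/16 + 4/16 + 2/16 + 2/16 + 1/16 = 18/16 = 1.125.
Kraft's inequality requires Σ ≤ 1; here Σ = 1.125 > 1, so no such prefix code exists.

1.125; no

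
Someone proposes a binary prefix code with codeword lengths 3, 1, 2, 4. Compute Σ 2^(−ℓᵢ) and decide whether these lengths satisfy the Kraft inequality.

With common denominator 2^4 = 16: Σ 2^(−ℓᵢ) = 2/16 + 8/16 + 4/16 + 1/16 = 15/16 = 0.9375.
Kraft's inequality requires Σ ≤ 1; here Σ = 0.9375 ≤ 1, so such a prefix code exists.

0.9375; yes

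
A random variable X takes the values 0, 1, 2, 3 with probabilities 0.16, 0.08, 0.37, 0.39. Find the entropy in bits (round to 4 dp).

H = −Σ pᵢ log₂ pᵢ.
−0.16·log₂(0.16) = 0.4230
−0.08·log₂(0.08) = 0.2915
−0.37·log₂(0.37) = 0.5307
−0.39·log₂(0.39) = 0.5298
Sum ≈ 1.7751 → 1.7751 bits.

1.7751 bits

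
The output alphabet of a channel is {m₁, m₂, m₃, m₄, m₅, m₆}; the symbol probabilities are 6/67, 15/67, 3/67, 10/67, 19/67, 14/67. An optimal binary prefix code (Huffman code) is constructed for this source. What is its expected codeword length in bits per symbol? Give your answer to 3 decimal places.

2.418 bits/symbol

Repeatedly combine the two least-probable nodes; the expected code length is the sum of the merged weights.
merge 3/67 + 6/67 → 9/67
merge 9/67 + 10/67 → 19/67
merge 14/67 + 15/67 → 29/67
merge 19/67 + 19/67 → 38/67
merge 29/67 + 38/67 → 1
L = 9/67 + 19/67 + 29/67 + 38/67 + 1 = 162/67 ≈ 2.418 bits/symbol.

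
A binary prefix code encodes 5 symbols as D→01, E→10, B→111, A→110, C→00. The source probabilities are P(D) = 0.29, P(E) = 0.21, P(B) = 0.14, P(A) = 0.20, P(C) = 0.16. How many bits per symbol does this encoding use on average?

2.34 bits/symbol

L̄ = Σ pᵢ·ℓᵢ = 0.29·2 + 0.21·2 + 0.14·3 + 0.20·3 + 0.16·2 = 2.34 bits/symbol.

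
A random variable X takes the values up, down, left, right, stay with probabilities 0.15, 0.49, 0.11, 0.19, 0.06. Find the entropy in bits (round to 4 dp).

1.9639 bits

H = −Σ pᵢ log₂ pᵢ.
−0.15·log₂(0.15) = 0.4105
−0.49·log₂(0.49) = 0.5043
−0.11·log₂(0.11) = 0.3503
−0.19·log₂(0.19) = 0.4552
−0.06·log₂(0.06) = 0.2435
Sum ≈ 1.9639 → 1.9639 bits.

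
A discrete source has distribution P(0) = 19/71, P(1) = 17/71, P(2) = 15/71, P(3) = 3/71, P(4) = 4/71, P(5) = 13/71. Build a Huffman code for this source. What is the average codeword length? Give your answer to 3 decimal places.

2.380 bits/symbol

Repeatedly combine the two least-probable nodes; the expected code length is the sum of the merged weights.
merge 3/71 + 4/71 → 7/71
merge 7/71 + 13/71 → 20/71
merge 15/71 + 17/71 → 32/71
merge 19/71 + 20/71 → 39/71
merge 32/71 + 39/71 → 1
L = 7/71 + 20/71 + 32/71 + 39/71 + 1 = 169/71 ≈ 2.380 bits/symbol.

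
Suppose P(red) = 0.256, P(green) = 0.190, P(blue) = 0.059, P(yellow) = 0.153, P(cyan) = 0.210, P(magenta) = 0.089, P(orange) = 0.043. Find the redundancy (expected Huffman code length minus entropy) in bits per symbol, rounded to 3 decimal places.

Entropy H = −Σ p log₂ p ≈ 2.5924 bits.
Huffman merges: 43/1000+59/1000→51/500; 89/1000+51/500→191/1000; 153/1000+19/100→343/1000; 191/1000+21/100→401/1000; 32/125+343/1000→599/1000; 401/1000+599/1000→1. L = 659/250 ≈ 2.6360.
L − H = 2.6360 − 2.5924 = 0.044 bits.

0.044 bits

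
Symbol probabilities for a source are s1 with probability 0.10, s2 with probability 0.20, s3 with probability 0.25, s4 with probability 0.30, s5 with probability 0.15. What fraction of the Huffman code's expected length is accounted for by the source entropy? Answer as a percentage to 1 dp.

99.0%

Entropy H = −Σ p log₂ p ≈ 2.2282 bits.
Huffman merges: 1/10+3/20→1/4; 1/5+1/4→9/20; 1/4+3/10→11/20; 9/20+11/20→1. L = 9/4 ≈ 2.2500.
Efficiency = H/L = 2.2282/2.2500 = 99.0%.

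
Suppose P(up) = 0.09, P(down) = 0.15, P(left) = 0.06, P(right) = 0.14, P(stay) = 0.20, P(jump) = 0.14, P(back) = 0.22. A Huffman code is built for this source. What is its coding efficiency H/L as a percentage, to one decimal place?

99.1%

Entropy H = −Σ p log₂ p ≈ 2.7059 bits.
Huffman merges: 3/50+9/100→3/20; 7/50+7/50→7/25; 3/20+3/20→3/10; 1/5+11/50→21/50; 7/25+3/10→29/50; 21/50+29/50→1. L = 273/100 ≈ 2.7300.
Efficiency = H/L = 2.7059/2.7300 = 99.1%.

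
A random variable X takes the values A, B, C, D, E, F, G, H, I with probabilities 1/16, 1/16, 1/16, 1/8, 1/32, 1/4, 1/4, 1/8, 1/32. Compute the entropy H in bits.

2.8125 bits

Each probability is a power of 1/2, so log₂(1/p) is an integer.
H = Σ p·log₂(1/p) = 1/16·4 + 1/16·4 + 1/16·4 + 1/8·3 + 1/32·5 + 1/4·2 + 1/4·2 + 1/8·3 + 1/32·5 = 2.8125 bits.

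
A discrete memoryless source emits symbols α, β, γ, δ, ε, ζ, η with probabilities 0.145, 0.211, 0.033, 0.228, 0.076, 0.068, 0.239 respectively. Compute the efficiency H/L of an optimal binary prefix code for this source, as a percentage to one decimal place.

Entropy H = −Σ p log₂ p ≈ 2.5661 bits.
Huffman merges: 33/1000+17/250→101/1000; 19/250+101/1000→177/1000; 29/200+177/1000→161/500; 211/1000+57/250→439/1000; 239/1000+161/500→561/1000; 439/1000+561/1000→1. L = 13/5 ≈ 2.6000.
Efficiency = H/L = 2.5661/2.6000 = 98.7%.

98.7%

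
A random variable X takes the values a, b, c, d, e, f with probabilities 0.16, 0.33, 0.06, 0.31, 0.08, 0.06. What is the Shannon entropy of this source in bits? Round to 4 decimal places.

2.2532 bits

H = −Σ pᵢ log₂ pᵢ.
−0.16·log₂(0.16) = 0.4230
−0.33·log₂(0.33) = 0.5278
−0.06·log₂(0.06) = 0.2435
−0.31·log₂(0.31) = 0.5238
−0.08·log₂(0.08) = 0.2915
−0.06·log₂(0.06) = 0.2435
Sum ≈ 2.2532 → 2.2532 bits.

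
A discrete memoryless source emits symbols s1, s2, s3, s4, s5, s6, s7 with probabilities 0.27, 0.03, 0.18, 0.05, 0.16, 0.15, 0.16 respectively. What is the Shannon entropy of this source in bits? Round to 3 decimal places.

H = −Σ pᵢ log₂ pᵢ.
−0.27·log₂(0.27) = 0.5100
−0.03·log₂(0.03) = 0.1518
−0.18·log₂(0.18) = 0.4453
−0.05·log₂(0.05) = 0.2161
−0.16·log₂(0.16) = 0.4230
−0.15·log₂(0.15) = 0.4105
−0.16·log₂(0.16) = 0.4230
Sum ≈ 2.5798 → 2.580 bits.

2.580 bits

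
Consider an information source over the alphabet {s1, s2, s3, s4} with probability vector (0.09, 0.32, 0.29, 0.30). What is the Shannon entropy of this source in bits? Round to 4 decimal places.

1.8777 bits

H = −Σ pᵢ log₂ pᵢ.
−0.09·log₂(0.09) = 0.3127
−0.32·log₂(0.32) = 0.5260
−0.29·log₂(0.29) = 0.5179
−0.30·log₂(0.30) = 0.5211
Sum ≈ 1.8777 → 1.8777 bits.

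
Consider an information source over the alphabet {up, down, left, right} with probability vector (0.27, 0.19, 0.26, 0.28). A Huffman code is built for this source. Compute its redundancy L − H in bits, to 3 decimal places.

0.015 bits

Entropy H = −Σ p log₂ p ≈ 1.9848 bits.
Huffman merges: 19/100+13/50→9/20; 27/100+7/25→11/20; 9/20+11/20→1. L = 2 ≈ 2.0000.
L − H = 2.0000 − 1.9848 = 0.015 bits.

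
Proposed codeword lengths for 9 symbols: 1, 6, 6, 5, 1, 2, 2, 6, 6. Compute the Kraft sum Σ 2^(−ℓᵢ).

1.59375

With common denominator 2^6 = 64: Σ 2^(−ℓᵢ) = 32/64 + 1/64 + 1/64 + 2/64 + 32/64 + 16/64 + 16/64 + 1/64 + 1/64 = 102/64 = 1.59375.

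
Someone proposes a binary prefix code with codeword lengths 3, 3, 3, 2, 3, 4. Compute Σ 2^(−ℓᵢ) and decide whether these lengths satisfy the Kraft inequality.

With common denominator 2^4 = 16: Σ 2^(−ℓᵢ) = 2/16 + 2/16 + 2/16 + 4/16 + 2/16 + 1/16 = 13/16 = 0.8125.
Kraft's inequality requires Σ ≤ 1; here Σ = 0.8125 ≤ 1, so such a prefix code exists.

0.8125; yes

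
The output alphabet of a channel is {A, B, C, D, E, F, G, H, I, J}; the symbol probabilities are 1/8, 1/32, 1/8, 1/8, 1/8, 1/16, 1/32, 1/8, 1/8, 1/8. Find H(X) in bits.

3.1875 bits

Each probability is a power of 1/2, so log₂(1/p) is an integer.
H = Σ p·log₂(1/p) = 1/8·3 + 1/32·5 + 1/8·3 + 1/8·3 + 1/8·3 + 1/16·4 + 1/32·5 + 1/8·3 + 1/8·3 + 1/8·3 = 3.1875 bits.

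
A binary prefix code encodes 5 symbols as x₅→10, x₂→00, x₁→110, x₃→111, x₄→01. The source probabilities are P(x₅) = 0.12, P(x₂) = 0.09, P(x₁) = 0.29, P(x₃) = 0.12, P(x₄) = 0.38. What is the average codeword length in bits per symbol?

2.41 bits/symbol

L̄ = Σ pᵢ·ℓᵢ = 0.12·2 + 0.09·2 + 0.29·3 + 0.12·3 + 0.38·2 = 2.41 bits/symbol.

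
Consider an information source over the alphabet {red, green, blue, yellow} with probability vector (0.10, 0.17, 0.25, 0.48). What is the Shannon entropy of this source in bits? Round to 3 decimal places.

1.775 bits

H = −Σ pᵢ log₂ pᵢ.
−0.10·log₂(0.10) = 0.3322
−0.17·log₂(0.17) = 0.4346
−0.25·log₂(0.25) = 0.5000
−0.48·log₂(0.48) = 0.5083
Sum ≈ 1.7750 → 1.775 bits.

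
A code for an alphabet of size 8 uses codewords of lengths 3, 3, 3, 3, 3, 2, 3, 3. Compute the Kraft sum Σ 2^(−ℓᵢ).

With common denominator 2^3 = 8: Σ 2^(−ℓᵢ) = 1/8 + 1/8 + 1/8 + 1/8 + 1/8 + 2/8 + 1/8 + 1/8 = 9/8 = 1.125.

1.125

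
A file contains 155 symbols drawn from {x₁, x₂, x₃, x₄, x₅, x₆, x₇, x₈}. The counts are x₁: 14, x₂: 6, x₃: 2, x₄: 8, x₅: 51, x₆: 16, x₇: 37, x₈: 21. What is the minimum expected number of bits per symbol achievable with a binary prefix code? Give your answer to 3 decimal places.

Probabilities are the counts divided by 155.
Repeatedly combine the two least-probable nodes; the expected code length is the sum of the merged weights.
merge 2/155 + 6/155 → 8/155
merge 8/155 + 8/155 → 16/155
merge 14/155 + 16/155 → 6/31
merge 16/155 + 21/155 → 37/155
merge 6/31 + 37/155 → 67/155
merge 37/155 + 51/155 → 88/155
merge 67/155 + 88/155 → 1
L = 8/155 + 16/155 + 6/31 + 37/155 + 67/155 + 88/155 + 1 = 401/155 ≈ 2.587 bits/symbol.

2.587 bits/symbol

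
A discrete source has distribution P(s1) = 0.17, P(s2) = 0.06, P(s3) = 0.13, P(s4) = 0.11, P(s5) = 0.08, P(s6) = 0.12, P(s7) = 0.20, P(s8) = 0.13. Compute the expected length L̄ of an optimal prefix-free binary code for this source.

Repeatedly combine the two least-probable nodes; the expected code length is the sum of the merged weights.
merge 3/50 + 2/25 → 7/50
merge 11/100 + 3/25 → 23/100
merge 13/100 + 13/100 → 13/50
merge 7/50 + 17/100 → 31/100
merge 1/5 + 23/100 → 43/100
merge 13/50 + 31/100 → 57/100
merge 43/100 + 57/100 → 1
L = 7/50 + 23/100 + 13/50 + 31/100 + 43/100 + 57/100 + 1 = 147/50 = 2.94 bits/symbol.

2.94 bits/symbol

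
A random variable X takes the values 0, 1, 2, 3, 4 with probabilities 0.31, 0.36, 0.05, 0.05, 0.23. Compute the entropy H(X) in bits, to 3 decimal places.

1.974 bits

H = −Σ pᵢ log₂ pᵢ.
−0.31·log₂(0.31) = 0.5238
−0.36·log₂(0.36) = 0.5306
−0.05·log₂(0.05) = 0.2161
−0.05·log₂(0.05) = 0.2161
−0.23·log₂(0.23) = 0.4877
Sum ≈ 1.9743 → 1.974 bits.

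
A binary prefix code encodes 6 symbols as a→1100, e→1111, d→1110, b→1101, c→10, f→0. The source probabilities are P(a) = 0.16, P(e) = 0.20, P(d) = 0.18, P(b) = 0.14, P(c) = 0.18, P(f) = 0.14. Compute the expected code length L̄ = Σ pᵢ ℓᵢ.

3.22 bits/symbol

L̄ = Σ pᵢ·ℓᵢ = 0.16·4 + 0.20·4 + 0.18·4 + 0.14·4 + 0.18·2 + 0.14·1 = 3.22 bits/symbol.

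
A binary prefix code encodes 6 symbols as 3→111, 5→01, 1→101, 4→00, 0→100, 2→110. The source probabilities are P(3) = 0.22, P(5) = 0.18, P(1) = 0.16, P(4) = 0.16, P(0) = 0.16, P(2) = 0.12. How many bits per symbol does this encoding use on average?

2.66 bits/symbol

L̄ = Σ pᵢ·ℓᵢ = 0.22·3 + 0.18·2 + 0.16·3 + 0.16·2 + 0.16·3 + 0.12·3 = 2.66 bits/symbol.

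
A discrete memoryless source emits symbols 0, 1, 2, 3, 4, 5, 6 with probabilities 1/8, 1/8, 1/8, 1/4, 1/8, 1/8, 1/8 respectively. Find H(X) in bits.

2.75 bits

Each probability is a power of 1/2, so log₂(1/p) is an integer.
H = Σ p·log₂(1/p) = 1/8·3 + 1/8·3 + 1/8·3 + 1/4·2 + 1/8·3 + 1/8·3 + 1/8·3 = 2.75 bits.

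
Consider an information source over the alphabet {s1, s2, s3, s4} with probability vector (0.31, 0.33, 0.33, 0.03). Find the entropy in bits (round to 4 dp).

1.7312 bits

H = −Σ pᵢ log₂ pᵢ.
−0.31·log₂(0.31) = 0.5238
−0.33·log₂(0.33) = 0.5278
−0.33·log₂(0.33) = 0.5278
−0.03·log₂(0.03) = 0.1518
Sum ≈ 1.7312 → 1.7312 bits.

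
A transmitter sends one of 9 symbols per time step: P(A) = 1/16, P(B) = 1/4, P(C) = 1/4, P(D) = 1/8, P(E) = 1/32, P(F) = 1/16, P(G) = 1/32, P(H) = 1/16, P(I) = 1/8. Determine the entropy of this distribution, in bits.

2.8125 bits

Each probability is a power of 1/2, so log₂(1/p) is an integer.
H = Σ p·log₂(1/p) = 1/16·4 + 1/4·2 + 1/4·2 + 1/8·3 + 1/32·5 + 1/16·4 + 1/32·5 + 1/16·4 + 1/8·3 = 2.8125 bits.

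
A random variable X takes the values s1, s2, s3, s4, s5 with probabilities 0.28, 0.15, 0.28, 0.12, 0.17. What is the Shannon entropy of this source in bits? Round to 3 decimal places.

2.241 bits

H = −Σ pᵢ log₂ pᵢ.
−0.28·log₂(0.28) = 0.5142
−0.15·log₂(0.15) = 0.4105
−0.28·log₂(0.28) = 0.5142
−0.12·log₂(0.12) = 0.3671
−0.17·log₂(0.17) = 0.4346
Sum ≈ 2.2406 → 2.241 bits.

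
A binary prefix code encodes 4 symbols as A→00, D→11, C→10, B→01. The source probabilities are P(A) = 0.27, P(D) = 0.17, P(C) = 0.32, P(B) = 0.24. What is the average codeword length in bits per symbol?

L̄ = Σ pᵢ·ℓᵢ = 0.27·2 + 0.17·2 + 0.32·2 + 0.24·2 = 2 bits/symbol.

2 bits/symbol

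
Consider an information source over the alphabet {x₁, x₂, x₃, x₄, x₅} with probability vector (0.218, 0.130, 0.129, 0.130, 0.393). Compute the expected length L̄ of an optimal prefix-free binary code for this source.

Repeatedly combine the two least-probable nodes; the expected code length is the sum of the merged weights.
merge 129/1000 + 13/100 → 259/1000
merge 13/100 + 109/500 → 87/250
merge 259/1000 + 87/250 → 607/1000
merge 393/1000 + 607/1000 → 1
L = 259/1000 + 87/250 + 607/1000 + 1 = 1107/500 = 2.214 bits/symbol.

2.214 bits/symbol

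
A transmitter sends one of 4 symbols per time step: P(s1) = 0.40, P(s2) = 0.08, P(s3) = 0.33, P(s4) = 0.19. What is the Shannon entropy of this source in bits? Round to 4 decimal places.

H = −Σ pᵢ log₂ pᵢ.
−0.40·log₂(0.40) = 0.5288
−0.08·log₂(0.08) = 0.2915
−0.33·log₂(0.33) = 0.5278
−0.19·log₂(0.19) = 0.4552
Sum ≈ 1.8033 → 1.8033 bits.

1.8033 bits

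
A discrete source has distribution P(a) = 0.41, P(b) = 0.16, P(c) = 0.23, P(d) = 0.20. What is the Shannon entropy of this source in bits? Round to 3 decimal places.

H = −Σ pᵢ log₂ pᵢ.
−0.41·log₂(0.41) = 0.5274
−0.16·log₂(0.16) = 0.4230
−0.23·log₂(0.23) = 0.4877
−0.20·log₂(0.20) = 0.4644
Sum ≈ 1.9025 → 1.902 bits.

1.902 bits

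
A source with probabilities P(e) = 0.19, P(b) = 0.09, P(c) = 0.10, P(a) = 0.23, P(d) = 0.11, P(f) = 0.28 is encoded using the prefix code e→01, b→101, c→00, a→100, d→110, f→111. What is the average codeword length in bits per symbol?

L̄ = Σ pᵢ·ℓᵢ = 0.19·2 + 0.09·3 + 0.10·2 + 0.23·3 + 0.11·3 + 0.28·3 = 2.71 bits/symbol.

2.71 bits/symbol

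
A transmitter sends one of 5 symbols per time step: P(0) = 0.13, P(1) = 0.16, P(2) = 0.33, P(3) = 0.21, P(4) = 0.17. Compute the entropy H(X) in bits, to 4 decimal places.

2.2409 bits

H = −Σ pᵢ log₂ pᵢ.
−0.13·log₂(0.13) = 0.3826
−0.16·log₂(0.16) = 0.4230
−0.33·log₂(0.33) = 0.5278
−0.21·log₂(0.21) = 0.4728
−0.17·log₂(0.17) = 0.4346
Sum ≈ 2.2409 → 2.2409 bits.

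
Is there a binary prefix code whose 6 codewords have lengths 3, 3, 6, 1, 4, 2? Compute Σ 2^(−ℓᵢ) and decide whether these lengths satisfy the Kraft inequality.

With common denominator 2^6 = 64: Σ 2^(−ℓᵢ) = 8/64 + 8/64 + 1/64 + 32/64 + 4/64 + 16/64 = 69/64 = 1.078125.
Kraft's inequality requires Σ ≤ 1; here Σ = 1.078125 > 1, so no such prefix code exists.

1.078125; no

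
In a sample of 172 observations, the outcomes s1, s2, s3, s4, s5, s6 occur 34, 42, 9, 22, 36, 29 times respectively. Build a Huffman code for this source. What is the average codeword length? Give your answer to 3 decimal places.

Probabilities are the counts divided by 172.
Repeatedly combine the two least-probable nodes; the expected code length is the sum of the merged weights.
merge 9/172 + 11/86 → 31/172
merge 29/172 + 31/172 → 15/43
merge 17/86 + 9/43 → 35/86
merge 21/86 + 15/43 → 51/86
merge 35/86 + 51/86 → 1
L = 31/172 + 15/43 + 35/86 + 51/86 + 1 = 435/172 ≈ 2.529 bits/symbol.

2.529 bits/symbol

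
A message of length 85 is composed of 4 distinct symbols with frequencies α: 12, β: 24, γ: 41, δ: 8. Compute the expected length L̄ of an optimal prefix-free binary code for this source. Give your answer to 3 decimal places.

1.753 bits/symbol

Probabilities are the counts divided by 85.
Repeatedly combine the two least-probable nodes; the expected code length is the sum of the merged weights.
merge 8/85 + 12/85 → 4/17
merge 4/17 + 24/85 → 44/85
merge 41/85 + 44/85 → 1
L = 4/17 + 44/85 + 1 = 149/85 ≈ 1.753 bits/symbol.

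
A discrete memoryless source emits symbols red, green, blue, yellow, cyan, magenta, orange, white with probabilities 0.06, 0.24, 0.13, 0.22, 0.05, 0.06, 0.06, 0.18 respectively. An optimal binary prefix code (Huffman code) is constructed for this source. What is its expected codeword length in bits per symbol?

2.77 bits/symbol

Repeatedly combine the two least-probable nodes; the expected code length is the sum of the merged weights.
merge 1/20 + 3/50 → 11/100
merge 3/50 + 3/50 → 3/25
merge 11/100 + 3/25 → 23/100
merge 13/100 + 9/50 → 31/100
merge 11/50 + 23/100 → 9/20
merge 6/25 + 31/100 → 11/20
merge 9/20 + 11/20 → 1
L = 11/100 + 3/25 + 23/100 + 31/100 + 9/20 + 11/20 + 1 = 277/100 = 2.77 bits/symbol.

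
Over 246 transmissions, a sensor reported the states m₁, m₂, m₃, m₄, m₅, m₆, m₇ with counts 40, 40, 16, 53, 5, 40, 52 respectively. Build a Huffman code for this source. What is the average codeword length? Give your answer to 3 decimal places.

2.659 bits/symbol

Probabilities are the counts divided by 246.
Repeatedly combine the two least-probable nodes; the expected code length is the sum of the merged weights.
merge 5/246 + 8/123 → 7/82
merge 7/82 + 20/123 → 61/246
merge 20/123 + 20/123 → 40/123
merge 26/123 + 53/246 → 35/82
merge 61/246 + 40/123 → 47/82
merge 35/82 + 47/82 → 1
L = 7/82 + 61/246 + 40/123 + 35/82 + 47/82 + 1 = 109/41 ≈ 2.659 bits/symbol.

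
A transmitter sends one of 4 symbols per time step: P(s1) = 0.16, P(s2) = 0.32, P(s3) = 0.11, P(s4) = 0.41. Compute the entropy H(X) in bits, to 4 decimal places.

H = −Σ pᵢ log₂ pᵢ.
−0.16·log₂(0.16) = 0.4230
−0.32·log₂(0.32) = 0.5260
−0.11·log₂(0.11) = 0.3503
−0.41·log₂(0.41) = 0.5274
Sum ≈ 1.8267 → 1.8267 bits.

1.8267 bits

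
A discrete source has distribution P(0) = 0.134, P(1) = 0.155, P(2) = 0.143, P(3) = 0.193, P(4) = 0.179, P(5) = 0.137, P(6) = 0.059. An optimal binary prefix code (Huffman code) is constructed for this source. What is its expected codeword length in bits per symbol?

2.807 bits/symbol

Repeatedly combine the two least-probable nodes; the expected code length is the sum of the merged weights.
merge 59/1000 + 67/500 → 193/1000
merge 137/1000 + 143/1000 → 7/25
merge 31/200 + 179/1000 → 167/500
merge 193/1000 + 193/1000 → 193/500
merge 7/25 + 167/500 → 307/500
merge 193/500 + 307/500 → 1
L = 193/1000 + 7/25 + 167/500 + 193/500 + 307/500 + 1 = 2807/1000 = 2.807 bits/symbol.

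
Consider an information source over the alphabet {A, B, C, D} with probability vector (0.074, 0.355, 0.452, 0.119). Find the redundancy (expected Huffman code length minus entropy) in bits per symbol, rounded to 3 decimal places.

0.049 bits

Entropy H = −Σ p log₂ p ≈ 1.6916 bits.
Huffman merges: 37/500+119/1000→193/1000; 193/1000+71/200→137/250; 113/250+137/250→1. L = 1741/1000 ≈ 1.7410.
L − H = 1.7410 − 1.6916 = 0.049 bits.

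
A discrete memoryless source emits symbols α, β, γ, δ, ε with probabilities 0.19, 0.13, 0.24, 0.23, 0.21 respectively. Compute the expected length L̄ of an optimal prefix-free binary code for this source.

2.32 bits/symbol

Repeatedly combine the two least-probable nodes; the expected code length is the sum of the merged weights.
merge 13/100 + 19/100 → 8/25
merge 21/100 + 23/100 → 11/25
merge 6/25 + 8/25 → 14/25
merge 11/25 + 14/25 → 1
L = 8/25 + 11/25 + 14/25 + 1 = 58/25 = 2.32 bits/symbol.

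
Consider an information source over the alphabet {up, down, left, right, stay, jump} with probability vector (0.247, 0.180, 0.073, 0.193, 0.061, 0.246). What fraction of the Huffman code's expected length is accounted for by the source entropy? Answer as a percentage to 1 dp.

Entropy H = −Σ p log₂ p ≈ 2.4212 bits.
Huffman merges: 61/1000+73/1000→67/500; 67/500+9/50→157/500; 193/1000+123/500→439/1000; 247/1000+157/500→561/1000; 439/1000+561/1000→1. L = 306/125 ≈ 2.4480.
Efficiency = H/L = 2.4212/2.4480 = 98.9%.

98.9%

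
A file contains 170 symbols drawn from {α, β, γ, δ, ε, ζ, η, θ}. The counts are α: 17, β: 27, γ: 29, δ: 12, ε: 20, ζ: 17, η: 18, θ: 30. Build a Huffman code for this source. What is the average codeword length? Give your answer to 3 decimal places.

Probabilities are the counts divided by 170.
Repeatedly combine the two least-probable nodes; the expected code length is the sum of the merged weights.
merge 6/85 + 1/10 → 29/170
merge 1/10 + 9/85 → 7/34
merge 2/17 + 27/170 → 47/170
merge 29/170 + 29/170 → 29/85
merge 3/17 + 7/34 → 13/34
merge 47/170 + 29/85 → 21/34
merge 13/34 + 21/34 → 1
L = 29/170 + 7/34 + 47/170 + 29/85 + 13/34 + 21/34 + 1 = 509/170 ≈ 2.994 bits/symbol.

2.994 bits/symbol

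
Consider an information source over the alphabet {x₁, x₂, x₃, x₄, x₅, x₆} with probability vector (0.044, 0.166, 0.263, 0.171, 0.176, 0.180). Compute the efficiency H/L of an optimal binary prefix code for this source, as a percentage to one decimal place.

Entropy H = −Σ p log₂ p ≈ 2.4572 bits.
Huffman merges: 11/250+83/500→21/100; 171/1000+22/125→347/1000; 9/50+21/100→39/100; 263/1000+347/1000→61/100; 39/100+61/100→1. L = 2557/1000 ≈ 2.5570.
Efficiency = H/L = 2.4572/2.5570 = 96.1%.

96.1%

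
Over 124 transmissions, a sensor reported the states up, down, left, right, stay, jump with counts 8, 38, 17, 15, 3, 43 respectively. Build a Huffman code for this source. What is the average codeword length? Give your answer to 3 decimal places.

Probabilities are the counts divided by 124.
Repeatedly combine the two least-probable nodes; the expected code length is the sum of the merged weights.
merge 3/124 + 2/31 → 11/124
merge 11/124 + 15/124 → 13/62
merge 17/124 + 13/62 → 43/124
merge 19/62 + 43/124 → 81/124
merge 43/124 + 81/124 → 1
L = 11/124 + 13/62 + 43/124 + 81/124 + 1 = 285/124 ≈ 2.298 bits/symbol.

2.298 bits/symbol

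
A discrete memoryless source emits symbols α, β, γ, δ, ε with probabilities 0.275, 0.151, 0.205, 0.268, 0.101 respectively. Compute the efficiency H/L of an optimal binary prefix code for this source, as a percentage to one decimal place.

Entropy H = −Σ p log₂ p ≈ 2.2359 bits.
Huffman merges: 101/1000+151/1000→63/250; 41/200+63/250→457/1000; 67/250+11/40→543/1000; 457/1000+543/1000→1. L = 563/250 ≈ 2.2520.
Efficiency = H/L = 2.2359/2.2520 = 99.3%.

99.3%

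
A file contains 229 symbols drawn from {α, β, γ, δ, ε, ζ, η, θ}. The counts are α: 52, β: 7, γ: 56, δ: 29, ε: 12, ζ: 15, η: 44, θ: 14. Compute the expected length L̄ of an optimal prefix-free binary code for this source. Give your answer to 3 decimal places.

Probabilities are the counts divided by 229.
Repeatedly combine the two least-probable nodes; the expected code length is the sum of the merged weights.
merge 7/229 + 12/229 → 19/229
merge 14/229 + 15/229 → 29/229
merge 19/229 + 29/229 → 48/229
merge 29/229 + 44/229 → 73/229
merge 48/229 + 52/229 → 100/229
merge 56/229 + 73/229 → 129/229
merge 100/229 + 129/229 → 1
L = 19/229 + 29/229 + 48/229 + 73/229 + 100/229 + 129/229 + 1 = 627/229 ≈ 2.738 bits/symbol.

2.738 bits/symbol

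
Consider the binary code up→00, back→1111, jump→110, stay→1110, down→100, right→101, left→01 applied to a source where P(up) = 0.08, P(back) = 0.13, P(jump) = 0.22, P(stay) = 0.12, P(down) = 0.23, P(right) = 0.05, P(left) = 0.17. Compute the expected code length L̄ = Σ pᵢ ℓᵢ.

L̄ = Σ pᵢ·ℓᵢ = 0.08·2 + 0.13·4 + 0.22·3 + 0.12·4 + 0.23·3 + 0.05·3 + 0.17·2 = 3 bits/symbol.

3 bits/symbol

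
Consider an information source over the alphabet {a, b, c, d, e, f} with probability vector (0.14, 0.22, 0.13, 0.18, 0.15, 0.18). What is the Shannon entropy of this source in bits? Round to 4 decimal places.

2.5615 bits

H = −Σ pᵢ log₂ pᵢ.
−0.14·log₂(0.14) = 0.3971
−0.22·log₂(0.22) = 0.4806
−0.13·log₂(0.13) = 0.3826
−0.18·log₂(0.18) = 0.4453
−0.15·log₂(0.15) = 0.4105
−0.18·log₂(0.18) = 0.4453
Sum ≈ 2.5615 → 2.5615 bits.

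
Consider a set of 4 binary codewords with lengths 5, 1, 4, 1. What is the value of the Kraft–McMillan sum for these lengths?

1.09375

With common denominator 2^5 = 32: Σ 2^(−ℓᵢ) = 1/32 + 16/32 + 2/32 + 16/32 = 35/32 = 1.09375.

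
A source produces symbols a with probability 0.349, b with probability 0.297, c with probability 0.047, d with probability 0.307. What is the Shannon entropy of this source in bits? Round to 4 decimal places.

H = −Σ pᵢ log₂ pᵢ.
−0.349·log₂(0.349) = 0.5300
−0.297·log₂(0.297) = 0.5202
−0.047·log₂(0.047) = 0.2073
−0.307·log₂(0.307) = 0.5230
Sum ≈ 1.7806 → 1.7806 bits.

1.7806 bits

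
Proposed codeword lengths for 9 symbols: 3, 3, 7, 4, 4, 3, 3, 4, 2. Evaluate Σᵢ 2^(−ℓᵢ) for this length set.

0.9453125

With common denominator 2^7 = 128: Σ 2^(−ℓᵢ) = 16/128 + 16/128 + 1/128 + 8/128 + 8/128 + 16/128 + 16/128 + 8/128 + 32/128 = 121/128 = 0.9453125.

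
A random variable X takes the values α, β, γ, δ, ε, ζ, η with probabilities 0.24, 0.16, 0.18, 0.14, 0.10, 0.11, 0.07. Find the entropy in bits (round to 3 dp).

2.711 bits

H = −Σ pᵢ log₂ pᵢ.
−0.24·log₂(0.24) = 0.4941
−0.16·log₂(0.16) = 0.4230
−0.18·log₂(0.18) = 0.4453
−0.14·log₂(0.14) = 0.3971
−0.10·log₂(0.10) = 0.3322
−0.11·log₂(0.11) = 0.3503
−0.07·log₂(0.07) = 0.2686
Sum ≈ 2.7106 → 2.711 bits.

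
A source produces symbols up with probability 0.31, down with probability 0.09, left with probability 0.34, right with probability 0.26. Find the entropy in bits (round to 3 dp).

H = −Σ pᵢ log₂ pᵢ.
−0.31·log₂(0.31) = 0.5238
−0.09·log₂(0.09) = 0.3127
−0.34·log₂(0.34) = 0.5292
−0.26·log₂(0.26) = 0.5053
Sum ≈ 1.8709 → 1.871 bits.

1.871 bits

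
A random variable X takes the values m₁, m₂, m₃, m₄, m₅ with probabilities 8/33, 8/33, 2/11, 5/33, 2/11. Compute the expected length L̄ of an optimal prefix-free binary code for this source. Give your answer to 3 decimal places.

2.333 bits/symbol

Repeatedly combine the two least-probable nodes; the expected code length is the sum of the merged weights.
merge 5/33 + 2/11 → 1/3
merge 2/11 + 8/33 → 14/33
merge 8/33 + 1/3 → 19/33
merge 14/33 + 19/33 → 1
L = 1/3 + 14/33 + 19/33 + 1 = 7/3 ≈ 2.333 bits/symbol.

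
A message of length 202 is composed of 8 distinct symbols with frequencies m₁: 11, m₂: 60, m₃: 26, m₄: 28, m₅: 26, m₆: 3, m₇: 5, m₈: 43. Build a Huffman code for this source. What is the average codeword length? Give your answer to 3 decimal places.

Probabilities are the counts divided by 202.
Repeatedly combine the two least-probable nodes; the expected code length is the sum of the merged weights.
merge 3/202 + 5/202 → 4/101
merge 4/101 + 11/202 → 19/202
merge 19/202 + 13/101 → 45/202
merge 13/101 + 14/101 → 27/101
merge 43/202 + 45/202 → 44/101
merge 27/101 + 30/101 → 57/101
merge 44/101 + 57/101 → 1
L = 4/101 + 19/202 + 45/202 + 27/101 + 44/101 + 57/101 + 1 = 265/101 ≈ 2.624 bits/symbol.

2.624 bits/symbol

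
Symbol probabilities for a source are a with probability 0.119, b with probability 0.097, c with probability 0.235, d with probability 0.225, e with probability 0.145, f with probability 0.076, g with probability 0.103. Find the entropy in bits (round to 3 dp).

2.691 bits

H = −Σ pᵢ log₂ pᵢ.
−0.119·log₂(0.119) = 0.3654
−0.097·log₂(0.097) = 0.3265
−0.235·log₂(0.235) = 0.4910
−0.225·log₂(0.225) = 0.4842
−0.145·log₂(0.145) = 0.4040
−0.076·log₂(0.076) = 0.2826
−0.103·log₂(0.103) = 0.3378
Sum ≈ 2.6914 → 2.691 bits.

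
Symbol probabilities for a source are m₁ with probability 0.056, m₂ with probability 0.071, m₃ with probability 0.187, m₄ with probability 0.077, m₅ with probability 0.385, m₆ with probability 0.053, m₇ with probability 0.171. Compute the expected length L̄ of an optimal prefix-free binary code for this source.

Repeatedly combine the two least-probable nodes; the expected code length is the sum of the merged weights.
merge 53/1000 + 7/125 → 109/1000
merge 71/1000 + 77/1000 → 37/250
merge 109/1000 + 37/250 → 257/1000
merge 171/1000 + 187/1000 → 179/500
merge 257/1000 + 179/500 → 123/200
merge 77/200 + 123/200 → 1
L = 109/1000 + 37/250 + 257/1000 + 179/500 + 123/200 + 1 = 2487/1000 = 2.487 bits/symbol.

2.487 bits/symbol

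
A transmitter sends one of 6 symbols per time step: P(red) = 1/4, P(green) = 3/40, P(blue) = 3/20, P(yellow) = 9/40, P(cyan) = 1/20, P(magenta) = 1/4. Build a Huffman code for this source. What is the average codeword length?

2.4 bits/symbol

Repeatedly combine the two least-probable nodes; the expected code length is the sum of the merged weights.
merge 1/20 + 3/40 → 1/8
merge 1/8 + 3/20 → 11/40
merge 9/40 + 1/4 → 19/40
merge 1/4 + 11/40 → 21/40
merge 19/40 + 21/40 → 1
L = 1/8 + 11/40 + 19/40 + 21/40 + 1 = 12/5 = 2.4 bits/symbol.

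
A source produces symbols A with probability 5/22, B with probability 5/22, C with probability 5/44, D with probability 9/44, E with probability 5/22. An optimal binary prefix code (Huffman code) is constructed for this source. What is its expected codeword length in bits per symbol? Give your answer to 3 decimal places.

2.318 bits/symbol

Repeatedly combine the two least-probable nodes; the expected code length is the sum of the merged weights.
merge 5/44 + 9/44 → 7/22
merge 5/22 + 5/22 → 5/11
merge 5/22 + 7/22 → 6/11
merge 5/11 + 6/11 → 1
L = 7/22 + 5/11 + 6/11 + 1 = 51/22 ≈ 2.318 bits/symbol.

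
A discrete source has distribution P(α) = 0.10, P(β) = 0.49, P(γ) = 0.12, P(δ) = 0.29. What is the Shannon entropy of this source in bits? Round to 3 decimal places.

1.721 bits

H = −Σ pᵢ log₂ pᵢ.
−0.10·log₂(0.10) = 0.3322
−0.49·log₂(0.49) = 0.5043
−0.12·log₂(0.12) = 0.3671
−0.29·log₂(0.29) = 0.5179
Sum ≈ 1.7214 → 1.721 bits.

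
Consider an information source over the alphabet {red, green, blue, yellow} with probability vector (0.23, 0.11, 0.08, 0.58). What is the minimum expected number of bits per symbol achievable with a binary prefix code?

1.61 bits/symbol

Repeatedly combine the two least-probable nodes; the expected code length is the sum of the merged weights.
merge 2/25 + 11/100 → 19/100
merge 19/100 + 23/100 → 21/50
merge 21/50 + 29/50 → 1
L = 19/100 + 21/50 + 1 = 161/100 = 1.61 bits/symbol.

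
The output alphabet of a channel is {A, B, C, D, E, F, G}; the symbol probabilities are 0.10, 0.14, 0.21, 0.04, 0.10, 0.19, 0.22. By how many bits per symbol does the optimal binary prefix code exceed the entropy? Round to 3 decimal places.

0.054 bits

Entropy H = −Σ p log₂ p ≈ 2.6559 bits.
Huffman merges: 1/25+1/10→7/50; 1/10+7/50→6/25; 7/50+19/100→33/100; 21/100+11/50→43/100; 6/25+33/100→57/100; 43/100+57/100→1. L = 271/100 ≈ 2.7100.
L − H = 2.7100 − 2.6559 = 0.054 bits.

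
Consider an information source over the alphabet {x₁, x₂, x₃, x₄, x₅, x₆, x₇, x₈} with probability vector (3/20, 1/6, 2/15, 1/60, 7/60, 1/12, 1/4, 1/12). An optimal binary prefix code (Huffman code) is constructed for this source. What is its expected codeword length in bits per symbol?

Repeatedly combine the two least-probable nodes; the expected code length is the sum of the merged weights.
merge 1/60 + 1/12 → 1/10
merge 1/12 + 1/10 → 11/60
merge 7/60 + 2/15 → 1/4
merge 3/20 + 1/6 → 19/60
merge 11/60 + 1/4 → 13/30
merge 1/4 + 19/60 → 17/30
merge 13/30 + 17/30 → 1
L = 1/10 + 11/60 + 1/4 + 19/60 + 13/30 + 17/30 + 1 = 57/20 = 2.85 bits/symbol.

2.85 bits/symbol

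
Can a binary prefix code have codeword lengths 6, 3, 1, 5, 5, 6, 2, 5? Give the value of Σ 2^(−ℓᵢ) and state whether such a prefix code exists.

1; yes

With common denominator 2^6 = 64: Σ 2^(−ℓᵢ) = 1/64 + 8/64 + 32/64 + 2/64 + 2/64 + 1/64 + 16/64 + 2/64 = 64/64 = 1.
Kraft's inequality requires Σ ≤ 1; here Σ = 1 ≤ 1, so such a prefix code exists.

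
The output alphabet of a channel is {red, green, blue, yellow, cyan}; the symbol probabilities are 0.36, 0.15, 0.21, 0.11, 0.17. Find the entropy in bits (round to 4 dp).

2.1989 bits

H = −Σ pᵢ log₂ pᵢ.
−0.36·log₂(0.36) = 0.5306
−0.15·log₂(0.15) = 0.4105
−0.21·log₂(0.21) = 0.4728
−0.11·log₂(0.11) = 0.3503
−0.17·log₂(0.17) = 0.4346
Sum ≈ 2.1989 → 2.1989 bits.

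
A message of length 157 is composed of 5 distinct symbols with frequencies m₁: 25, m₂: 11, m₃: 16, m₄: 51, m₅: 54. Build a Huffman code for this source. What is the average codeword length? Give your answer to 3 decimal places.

Probabilities are the counts divided by 157.
Repeatedly combine the two least-probable nodes; the expected code length is the sum of the merged weights.
merge 11/157 + 16/157 → 27/157
merge 25/157 + 27/157 → 52/157
merge 51/157 + 52/157 → 103/157
merge 54/157 + 103/157 → 1
L = 27/157 + 52/157 + 103/157 + 1 = 339/157 ≈ 2.159 bits/symbol.

2.159 bits/symbol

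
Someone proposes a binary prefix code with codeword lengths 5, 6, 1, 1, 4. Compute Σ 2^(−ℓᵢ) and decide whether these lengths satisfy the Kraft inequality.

1.109375; no

With common denominator 2^6 = 64: Σ 2^(−ℓᵢ) = 2/64 + 1/64 + 32/64 + 32/64 + 4/64 = 71/64 = 1.109375.
Kraft's inequality requires Σ ≤ 1; here Σ = 1.109375 > 1, so no such prefix code exists.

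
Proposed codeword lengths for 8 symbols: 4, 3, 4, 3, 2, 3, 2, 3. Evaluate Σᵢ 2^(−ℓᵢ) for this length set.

1.125

With common denominator 2^4 = 16: Σ 2^(−ℓᵢ) = 1/16 + 2/16 + 1/16 + 2/16 + 4/16 + 2/16 + 4/16 + 2/16 = 18/16 = 1.125.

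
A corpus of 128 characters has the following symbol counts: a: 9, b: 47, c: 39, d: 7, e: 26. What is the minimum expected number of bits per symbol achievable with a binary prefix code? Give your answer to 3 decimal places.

Probabilities are the counts divided by 128.
Repeatedly combine the two least-probable nodes; the expected code length is the sum of the merged weights.
merge 7/128 + 9/128 → 1/8
merge 1/8 + 13/64 → 21/64
merge 39/128 + 21/64 → 81/128
merge 47/128 + 81/128 → 1
L = 1/8 + 21/64 + 81/128 + 1 = 267/128 ≈ 2.086 bits/symbol.

2.086 bits/symbol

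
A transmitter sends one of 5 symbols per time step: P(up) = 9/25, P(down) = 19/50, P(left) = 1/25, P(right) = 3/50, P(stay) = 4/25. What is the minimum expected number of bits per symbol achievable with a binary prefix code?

1.98 bits/symbol

Repeatedly combine the two least-probable nodes; the expected code length is the sum of the merged weights.
merge 1/25 + 3/50 → 1/10
merge 1/10 + 4/25 → 13/50
merge 13/50 + 9/25 → 31/50
merge 19/50 + 31/50 → 1
L = 1/10 + 13/50 + 31/50 + 1 = 99/50 = 1.98 bits/symbol.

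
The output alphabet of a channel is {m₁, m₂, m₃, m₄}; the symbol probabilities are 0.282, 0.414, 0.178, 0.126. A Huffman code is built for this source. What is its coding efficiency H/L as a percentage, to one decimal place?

98.5%

Entropy H = −Σ p log₂ p ≈ 1.8615 bits.
Huffman merges: 63/500+89/500→38/125; 141/500+38/125→293/500; 207/500+293/500→1. L = 189/100 ≈ 1.8900.
Efficiency = H/L = 1.8615/1.8900 = 98.5%.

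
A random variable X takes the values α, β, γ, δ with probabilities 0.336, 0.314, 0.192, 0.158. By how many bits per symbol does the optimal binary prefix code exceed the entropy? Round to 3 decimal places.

0.069 bits

Entropy H = −Σ p log₂ p ≈ 1.9311 bits.
Huffman merges: 79/500+24/125→7/20; 157/500+42/125→13/20; 7/20+13/20→1. L = 2 ≈ 2.0000.
L − H = 2.0000 − 1.9311 = 0.069 bits.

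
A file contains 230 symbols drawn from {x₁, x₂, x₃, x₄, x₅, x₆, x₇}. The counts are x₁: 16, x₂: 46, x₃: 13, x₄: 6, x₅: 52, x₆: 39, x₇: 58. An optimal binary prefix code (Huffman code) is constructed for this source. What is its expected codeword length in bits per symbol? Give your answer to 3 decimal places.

Probabilities are the counts divided by 230.
Repeatedly combine the two least-probable nodes; the expected code length is the sum of the merged weights.
merge 3/115 + 13/230 → 19/230
merge 8/115 + 19/230 → 7/46
merge 7/46 + 39/230 → 37/115
merge 1/5 + 26/115 → 49/115
merge 29/115 + 37/115 → 66/115
merge 49/115 + 66/115 → 1
L = 19/230 + 7/46 + 37/115 + 49/115 + 66/115 + 1 = 294/115 ≈ 2.557 bits/symbol.

2.557 bits/symbol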